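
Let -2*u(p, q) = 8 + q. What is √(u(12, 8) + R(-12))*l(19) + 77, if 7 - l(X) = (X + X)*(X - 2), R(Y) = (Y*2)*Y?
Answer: 77 - 1278*√70 ≈ -10616.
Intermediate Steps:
u(p, q) = -4 - q/2 (u(p, q) = -(8 + q)/2 = -4 - q/2)
R(Y) = 2*Y² (R(Y) = (2*Y)*Y = 2*Y²)
l(X) = 7 - 2*X*(-2 + X) (l(X) = 7 - (X + X)*(X - 2) = 7 - 2*X*(-2 + X))
√(u(12, 8) + R(-12))*l(19) + 77 = √((-4 - ½*8) + 2*(-12)²)*(7 - 2*19² + 4*19) + 77 = √((-4 - 4) + 2*144)*(7 - 2*361 + 76) + 77 = √(-8 + 288)*(7 - 722 + 76) + 77 = √280*(-639) + 77 = (2*√70)*(-639) + 77 = -1278*√70 + 77 = 77 - 1278*√70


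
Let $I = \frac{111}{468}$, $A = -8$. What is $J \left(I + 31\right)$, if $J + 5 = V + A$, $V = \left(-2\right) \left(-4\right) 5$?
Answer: $\frac{43857}{52} \approx 843.4$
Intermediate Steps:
$V = 40$ ($V = 8 \cdot 5 = 40$)
$I = \frac{37}{156}$ ($I = 111 \cdot \frac{1}{468} = \frac{37}{156} \approx 0.23718$)
$J = 27$ ($J = -5 + \left(40 - 8\right) = -5 + 32 = 27$)
$J \left(I + 31\right) = 27 \left(\frac{37}{156} + 31\right) = 27 \cdot \frac{4873}{156} = \frac{43857}{52}$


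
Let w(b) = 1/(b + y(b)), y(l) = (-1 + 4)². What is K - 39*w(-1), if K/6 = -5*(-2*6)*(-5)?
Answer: -14439/8 ≈ -1804.9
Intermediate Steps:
y(l) = 9 (y(l) = 3² = 9)
K = -1800 (K = 6*(-5*(-2*6)*(-5)) = 6*(-(-60)*(-5)) = 6*(-5*60) = 6*(-300) = -1800)
w(b) = 1/(9 + b) (w(b) = 1/(b + 9) = 1/(9 + b))
K - 39*w(-1) = -1800 - 39/(9 - 1) = -1800 - 39/8 = -14439/8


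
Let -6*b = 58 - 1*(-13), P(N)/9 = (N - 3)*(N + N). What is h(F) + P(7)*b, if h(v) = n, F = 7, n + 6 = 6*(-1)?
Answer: -5976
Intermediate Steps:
n = -12 (n = -6 + 6*(-1) = -6 - 6 = -12)
P(N) = 18*N*(-3 + N) (P(N) = 9*((N - 3)*(N + N)) = 9*((-3 + N)*(2*N)) = 9*(2*N*(-3 + N)) = 18*N*(-3 + N))
h(v) = -12
b = -71/6 (b = -(58 - 1*(-13))/6 = -(58 + 13)/6 = -1/6*71 = -71/6 ≈ -11.833)
h(F) + P(7)*b = -12 + (18*7*(-3 + 7))*(-71/6) = -12 + (18*7*4)*(-71/6) = -12 + 504*(-71/6) = -12 - 5964 = -5976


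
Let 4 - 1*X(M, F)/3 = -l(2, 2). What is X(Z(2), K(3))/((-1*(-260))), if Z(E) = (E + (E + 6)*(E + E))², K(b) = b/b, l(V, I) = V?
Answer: 9/130 ≈ 0.069231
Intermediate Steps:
K(b) = 1
Z(E) = (E + 2*E*(6 + E))² (Z(E) = (E + (6 + E)*(2*E))² = (E + 2*E*(6 + E))²)
X(M, F) = 18 (X(M, F) = 12 - (-3)*2 = 12 - 3*(-2) = 12 + 6 = 18)
X(Z(2), K(3))/((-1*(-260))) = 18/((-1*(-260))) = 18/260 = 18*(1/260) = 9/130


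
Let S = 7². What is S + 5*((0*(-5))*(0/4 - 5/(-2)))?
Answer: 49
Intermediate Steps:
S = 49
S + 5*((0*(-5))*(0/4 - 5/(-2))) = 49 + 5*((0*(-5))*(0/4 - 5/(-2))) = 49 + 5*(0*(0*(¼) - 5*(-½))) = 49 + 5*(0*(0 + 5/2)) = 49 + 5*(0*(5/2)) = 49 + 5*0 = 49 + 0 = 49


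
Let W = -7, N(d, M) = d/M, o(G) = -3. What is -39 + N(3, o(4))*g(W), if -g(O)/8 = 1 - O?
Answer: 25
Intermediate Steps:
g(O) = -8 + 8*O (g(O) = -8*(1 - O) = -8 + 8*O)
-39 + N(3, o(4))*g(W) = -39 + (3/(-3))*(-8 + 8*(-7)) = -39 + (3*(-⅓))*(-8 - 56) = -39 - 1*(-64) = -39 + 64 = 25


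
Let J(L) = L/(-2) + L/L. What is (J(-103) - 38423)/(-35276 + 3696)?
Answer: 76741/63160 ≈ 1.2150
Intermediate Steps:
J(L) = 1 - L/2 (J(L) = L*(-½) + 1 = -L/2 + 1 = 1 - L/2)
(J(-103) - 38423)/(-35276 + 3696) = ((1 - ½*(-103)) - 38423)/(-35276 + 3696) = ((1 + 103/2) - 38423)/(-31580) = (105/2 - 38423)*(-1/31580) = -76741/2*(-1/31580) = 76741/63160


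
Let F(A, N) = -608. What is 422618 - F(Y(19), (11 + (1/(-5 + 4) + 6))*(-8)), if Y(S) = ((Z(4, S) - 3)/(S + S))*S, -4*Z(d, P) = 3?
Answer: 423226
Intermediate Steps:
Z(d, P) = -¾ (Z(d, P) = -¼*3 = -¾)
Y(S) = -15/8 (Y(S) = ((-¾ - 3)/(S + S))*S = (-15*1/(2*S)/4)*S = (-15/(8*S))*S = -15/8)
422618 - F(Y(19), (11 + (1/(-5 + 4) + 6))*(-8)) = 422618 - 1*(-608) = 422618 + 608 = 423226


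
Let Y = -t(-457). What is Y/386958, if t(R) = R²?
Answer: -208849/386958 ≈ -0.53972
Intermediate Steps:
Y = -208849 (Y = -1*(-457)² = -1*208849 = -208849)
Y/386958 = -208849/386958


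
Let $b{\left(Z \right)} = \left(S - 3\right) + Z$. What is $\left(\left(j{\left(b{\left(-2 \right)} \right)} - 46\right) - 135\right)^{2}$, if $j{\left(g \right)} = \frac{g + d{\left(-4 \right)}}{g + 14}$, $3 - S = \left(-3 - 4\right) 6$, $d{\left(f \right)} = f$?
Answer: $\frac{292681}{9} \approx 32520.0$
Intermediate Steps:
$S = 45$ ($S = 3 - \left(-3 - 4\right) 6 = 3 - \left(-7\right) 6 = 3 - -42 = 3 + 42 = 45$)
$b{\left(Z \right)} = 42 + Z$ ($b{\left(Z \right)} = \left(45 - 3\right) + Z = 42 + Z$)
$j{\left(g \right)} = \frac{-4 + g}{14 + g}$ ($j{\left(g \right)} = \frac{g - 4}{g + 14} = \frac{-4 + g}{14 + g}$)
$\left(\left(j{\left(b{\left(-2 \right)} \right)} - 46\right) - 135\right)^{2} = \left(\left(\frac{-4 + \left(42 - 2\right)}{14 + \left(42 - 2\right)} - 46\right) - 135\right)^{2} = \left(\left(\frac{-4 + 40}{14 + 40} - 46\right) - 135\right)^{2} = \left(\left(\frac{1}{54} \cdot 36 - 46\right) - 135\right)^{2} = \left(\left(\frac{2}{3} - 46\right) - 135\right)^{2} = \left(- \frac{136}{3} - 135\right)^{2} = \left(- \frac{541}{3}\right)^{2} = \frac{292681}{9}$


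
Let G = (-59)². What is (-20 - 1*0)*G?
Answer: -69620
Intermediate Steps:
G = 3481
(-20 - 1*0)*G = (-20 - 1*0)*3481 = (-20 + 0)*3481 = -20*3481 = -69620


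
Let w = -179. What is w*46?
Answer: -8234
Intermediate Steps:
w*46 = -179*46 = -8234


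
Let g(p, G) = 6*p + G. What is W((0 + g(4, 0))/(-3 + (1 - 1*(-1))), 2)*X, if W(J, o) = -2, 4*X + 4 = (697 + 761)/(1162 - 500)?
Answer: 595/662 ≈ 0.89879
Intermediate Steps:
g(p, G) = G + 6*p
X = -595/1324 (X = -1 + ((697 + 761)/(1162 - 500))/4 = -1 + (1458/662)/4 = -1 + (1458*(1/662))/4 = -1 + (¼)*(729/331) = -1 + 729/1324 = -595/1324 ≈ -0.44940)
W((0 + g(4, 0))/(-3 + (1 - 1*(-1))), 2)*X = -2*(-595/1324) = 595/662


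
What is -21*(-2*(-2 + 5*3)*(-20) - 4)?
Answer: -10836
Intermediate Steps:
-21*(-2*(-2 + 5*3)*(-20) - 4) = -21*(-2*(-2 + 15)*(-20) - 4) = -21*(-2*13*(-20) - 4) = -21*(-26*(-20) - 4) = -21*(520 - 4) = -21*516 = -10836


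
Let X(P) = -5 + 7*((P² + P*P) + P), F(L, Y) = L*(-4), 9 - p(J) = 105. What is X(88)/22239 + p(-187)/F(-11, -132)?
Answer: 665561/244629 ≈ 2.7207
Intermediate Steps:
p(J) = -96 (p(J) = 9 - 1*105 = 9 - 105 = -96)
F(L, Y) = -4*L
X(P) = -5 + 7*P + 14*P² (X(P) = -5 + 7*((P² + P²) + P) = -5 + 7*(2*P² + P) = -5 + 7*(P + 2*P²) = -5 + (7*P + 14*P²) = -5 + 7*P + 14*P²)
X(88)/22239 + p(-187)/F(-11, -132) = (-5 + 7*88 + 14*88²)/22239 - 96/((-4*(-11))) = (-5 + 616 + 14*7744)*(1/22239) - 96/44 = (-5 + 616 + 108416)*(1/22239) - 96*1/44 = 109027*(1/22239) - 24/11 = 109027/22239 - 24/11 = 665561/244629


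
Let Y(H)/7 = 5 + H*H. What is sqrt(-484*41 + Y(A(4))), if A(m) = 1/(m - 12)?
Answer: I*sqrt(1267769)/8 ≈ 140.74*I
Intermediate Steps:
A(m) = 1/(-12 + m)
Y(H) = 35 + 7*H**2 (Y(H) = 7*(5 + H*H) = 7*(5 + H**2) = 35 + 7*H**2)
sqrt(-484*41 + Y(A(4))) = sqrt(-484*41 + (35 + 7*(1/(-12 + 4))**2)) = sqrt(-19844 + (35 + 7*(1/(-8))**2)) = sqrt(-19844 + (35 + 7*(-1/8)**2)) = sqrt(-19844 + (35 + 7*(1/64))) = sqrt(-19844 + (35 + 7/64)) = sqrt(-19844 + 2247/64) = sqrt(-1267769/64) = I*sqrt(1267769)/8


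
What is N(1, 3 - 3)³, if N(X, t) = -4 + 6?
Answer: 8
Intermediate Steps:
N(X, t) = 2
N(1, 3 - 3)³ = 2³ = 8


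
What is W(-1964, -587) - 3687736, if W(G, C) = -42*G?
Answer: -3605248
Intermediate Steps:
W(-1964, -587) - 3687736 = -42*(-1964) - 3687736 = 82488 - 3687736 = -3605248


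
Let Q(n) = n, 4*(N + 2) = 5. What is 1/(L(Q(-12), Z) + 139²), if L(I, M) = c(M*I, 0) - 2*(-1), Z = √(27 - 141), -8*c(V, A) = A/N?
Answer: 1/19323 ≈ 5.1752e-5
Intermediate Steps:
N = -¾ (N = -2 + (¼)*5 = -2 + 5/4 = -¾ ≈ -0.75000)
c(V, A) = A/6 (c(V, A) = -A/(8*(-¾)) = -A*(-4)/(8*3) = -(-1)*A/6 = A/6)
Z = I*√114 (Z = √(-114) = I*√114 ≈ 10.677*I)
L(I, M) = 2 (L(I, M) = (⅙)*0 - 2*(-1) = 0 + 2 = 2)
1/(L(Q(-12), Z) + 139²) = 1/(2 + 139²) = 1/(2 + 19321) = 1/19323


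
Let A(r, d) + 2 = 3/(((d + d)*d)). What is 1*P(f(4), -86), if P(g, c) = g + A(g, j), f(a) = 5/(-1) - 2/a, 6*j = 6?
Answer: -6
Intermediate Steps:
j = 1 (j = (⅙)*6 = 1)
f(a) = -5 - 2/a (f(a) = 5*(-1) - 2/a = -5 - 2/a)
A(r, d) = -2 + 3/(2*d²) (A(r, d) = -2 + 3/(((d + d)*d)) = -2 + 3/(((2*d)*d)) = -2 + 3/((2*d²)) = -2 + 3*(1/(2*d²)) = -2 + 3/(2*d²))
P(g, c) = -½ + g (P(g, c) = g + (-2 + (3/2)/1²) = g + (-2 + (3/2)*1) = g + (-2 + 3/2) = g - ½ = -½ + g)
1*P(f(4), -86) = 1*(-½ + (-5 - 2/4)) = 1*(-½ + (-5 - 2*¼)) = 1*(-½ + (-5 - ½)) = 1*(-½ - 11/2) = 1*(-6) = -6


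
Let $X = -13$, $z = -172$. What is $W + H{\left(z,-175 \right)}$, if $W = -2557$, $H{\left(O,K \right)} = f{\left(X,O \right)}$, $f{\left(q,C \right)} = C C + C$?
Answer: $26855$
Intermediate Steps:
$f{\left(q,C \right)} = C + C^{2}$ ($f{\left(q,C \right)} = C^{2} + C = C + C^{2}$)
$H{\left(O,K \right)} = O \left(1 + O\right)$
$W + H{\left(z,-175 \right)} = -2557 - 172 \left(1 - 172\right) = -2557 - -29412 = -2557 + 29412 = 26855$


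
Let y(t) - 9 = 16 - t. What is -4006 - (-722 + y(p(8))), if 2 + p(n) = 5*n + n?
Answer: -3263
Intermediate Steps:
p(n) = -2 + 6*n (p(n) = -2 + (5*n + n) = -2 + 6*n)
y(t) = 25 - t (y(t) = 9 + (16 - t) = 25 - t)
-4006 - (-722 + y(p(8))) = -4006 - (-722 + (25 - (-2 + 6*8))) = -4006 - (-722 + (25 - (-2 + 48))) = -4006 - (-722 + (25 - 1*46)) = -4006 - (-722 + (25 - 46)) = -4006 - (-722 - 21) = -4006 - 1*(-743) = -4006 + 743 = -3263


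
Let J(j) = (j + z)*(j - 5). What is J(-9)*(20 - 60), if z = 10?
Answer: 560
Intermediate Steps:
J(j) = (-5 + j)*(10 + j) (J(j) = (j + 10)*(j - 5) = (10 + j)*(-5 + j) = (-5 + j)*(10 + j))
J(-9)*(20 - 60) = (-50 + (-9)² + 5*(-9))*(20 - 60) = (-50 + 81 - 45)*(-40) = -14*(-40) = 560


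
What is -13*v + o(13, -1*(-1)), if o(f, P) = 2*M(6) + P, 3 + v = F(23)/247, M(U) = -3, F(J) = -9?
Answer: 655/19 ≈ 34.474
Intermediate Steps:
v = -750/247 (v = -3 - 9/247 = -750/247 ≈ -3.0364)
o(f, P) = -6 + P (o(f, P) = 2*(-3) + P = -6 + P)
-13*v + o(13, -1*(-1)) = -13*(-750/247) + (-6 - 1*(-1)) = 750/19 + (-6 + 1) = 750/19 - 5 = 655/19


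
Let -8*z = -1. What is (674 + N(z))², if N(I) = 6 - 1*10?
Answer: 448900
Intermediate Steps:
z = ⅛ (z = -⅛*(-1) = ⅛ ≈ 0.12500)
N(I) = -4 (N(I) = 6 - 10 = -4)
(674 + N(z))² = (674 - 4)² = 670² = 448900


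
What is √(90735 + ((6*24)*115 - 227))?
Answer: 2*√26767 ≈ 327.21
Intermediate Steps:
√(90735 + ((6*24)*115 - 227)) = √(90735 + (144*115 - 227)) = √(90735 + (16560 - 227)) = √(90735 + 16333) = √107068 = 2*√26767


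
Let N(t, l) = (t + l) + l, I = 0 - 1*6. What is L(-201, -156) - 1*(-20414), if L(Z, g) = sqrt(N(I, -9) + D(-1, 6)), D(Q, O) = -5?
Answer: 20414 + I*sqrt(29) ≈ 20414.0 + 5.3852*I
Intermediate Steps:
I = -6 (I = 0 - 6 = -6)
N(t, l) = t + 2*l (N(t, l) = (l + t) + l = t + 2*l)
L(Z, g) = I*sqrt(29) (L(Z, g) = sqrt((-6 + 2*(-9)) - 5) = sqrt((-6 - 18) - 5) = sqrt(-24 - 5) = sqrt(-29) = I*sqrt(29))
L(-201, -156) - 1*(-20414) = I*sqrt(29) - 1*(-20414) = I*sqrt(29) + 20414 = 20414 + I*sqrt(29)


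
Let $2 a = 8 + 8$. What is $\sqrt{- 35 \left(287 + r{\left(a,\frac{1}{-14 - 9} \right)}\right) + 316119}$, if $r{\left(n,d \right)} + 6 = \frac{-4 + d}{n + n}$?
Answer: $\frac{\sqrt{2592462641}}{92} \approx 553.44$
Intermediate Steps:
$a = 8$ ($a = \frac{8 + 8}{2} = \frac{1}{2} \cdot 16 = 8$)
$r{\left(n,d \right)} = -6 + \frac{-4 + d}{2 n}$ ($r{\left(n,d \right)} = -6 + \frac{-4 + d}{n + n} = -6 + \frac{-4 + d}{2 n}$)
$\sqrt{- 35 \left(287 + r{\left(a,\frac{1}{-14 - 9} \right)}\right) + 316119} = \sqrt{- 35 \left(287 + \frac{-4 + \frac{1}{-14 - 9} - 96}{2 \cdot 8}\right) + 316119} = \sqrt{- 35 \left(287 + \frac{1}{2} \cdot \frac{1}{8} \left(-4 + \frac{1}{-23} - 96\right)\right) + 316119} = \sqrt{- 35 \left(287 + \frac{1}{2} \cdot \frac{1}{8} \left(-4 - \frac{1}{23} - 96\right)\right) + 316119} = \sqrt{- 35 \left(287 + \frac{1}{2} \cdot \frac{1}{8} \left(- \frac{2301}{23}\right)\right) + 316119} = \sqrt{- 35 \left(287 - \frac{2301}{368}\right) + 316119} = \sqrt{\left(-35\right) \frac{103315}{368} + 316119} = \sqrt{- \frac{3616025}{368} + 316119} = \sqrt{\frac{112715767}{368}} = \frac{\sqrt{2592462641}}{92}$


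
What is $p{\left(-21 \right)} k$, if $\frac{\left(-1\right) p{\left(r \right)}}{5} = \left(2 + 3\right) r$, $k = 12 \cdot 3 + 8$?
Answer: $23100$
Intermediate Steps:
$k = 44$ ($k = 36 + 8 = 44$)
$p{\left(r \right)} = - 25 r$ ($p{\left(r \right)} = - 5 \left(2 + 3\right) r = - 5 \cdot 5 r = - 25 r$)
$p{\left(-21 \right)} k = \left(-25\right) \left(-21\right) 44 = 525 \cdot 44 = 23100$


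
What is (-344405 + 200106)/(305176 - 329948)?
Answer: 144299/24772 ≈ 5.8251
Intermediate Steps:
(-344405 + 200106)/(305176 - 329948) = -144299/(-24772) = -144299*(-1/24772) = 144299/24772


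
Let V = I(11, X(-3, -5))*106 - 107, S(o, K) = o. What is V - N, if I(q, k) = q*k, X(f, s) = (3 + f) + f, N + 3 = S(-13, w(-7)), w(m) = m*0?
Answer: -3589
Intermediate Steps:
w(m) = 0
N = -16 (N = -3 - 13 = -16)
X(f, s) = 3 + 2*f
I(q, k) = k*q
V = -3605 (V = ((3 + 2*(-3))*11)*106 - 107 = ((3 - 6)*11)*106 - 107 = -3*11*106 - 107 = -33*106 - 107 = -3498 - 107 = -3605)
V - N = -3605 - 1*(-16) = -3605 + 16 = -3589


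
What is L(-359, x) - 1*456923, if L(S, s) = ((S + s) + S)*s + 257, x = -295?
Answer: -157831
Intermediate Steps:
L(S, s) = 257 + s*(s + 2*S) (L(S, s) = (s + 2*S)*s + 257 = s*(s + 2*S) + 257 = 257 + s*(s + 2*S))
L(-359, x) - 1*456923 = (257 + (-295)² + 2*(-359)*(-295)) - 1*456923 = (257 + 87025 + 211810) - 456923 = 299092 - 456923 = -157831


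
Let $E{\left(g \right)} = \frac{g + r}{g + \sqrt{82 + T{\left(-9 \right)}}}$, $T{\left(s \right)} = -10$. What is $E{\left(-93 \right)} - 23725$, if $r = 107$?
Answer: $- \frac{67830209}{2859} - \frac{28 \sqrt{2}}{2859} \approx -23725.0$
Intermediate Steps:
$E{\left(g \right)} = \frac{107 + g}{g + 6 \sqrt{2}}$ ($E{\left(g \right)} = \frac{g + 107}{g + \sqrt{82 - 10}} = \frac{107 + g}{g + \sqrt{72}} = \frac{107 + g}{g + 6 \sqrt{2}}$)
$E{\left(-93 \right)} - 23725 = \frac{107 - 93}{-93 + 6 \sqrt{2}} - 23725 = \frac{1}{-93 + 6 \sqrt{2}} \cdot 14 - 23725 = \frac{14}{-93 + 6 \sqrt{2}} - 23725 = -23725 + \frac{14}{-93 + 6 \sqrt{2}}$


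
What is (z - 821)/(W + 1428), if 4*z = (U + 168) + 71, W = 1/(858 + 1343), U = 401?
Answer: -1454861/3143029 ≈ -0.46288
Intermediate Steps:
W = 1/2201 ≈ 0.00045434
z = 160 (z = ((401 + 168) + 71)/4 = (569 + 71)/4 = (¼)*640 = 160)
(z - 821)/(W + 1428) = (160 - 821)/(1/2201 + 1428) = -661/3143029/2201 = -661*2201/3143029 = -1454861/3143029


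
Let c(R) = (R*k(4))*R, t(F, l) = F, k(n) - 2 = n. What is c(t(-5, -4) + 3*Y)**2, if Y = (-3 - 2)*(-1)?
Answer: 360000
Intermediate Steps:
k(n) = 2 + n
Y = 5 (Y = -5*(-1) = 5)
c(R) = 6*R**2 (c(R) = (R*(2 + 4))*R = (R*6)*R = (6*R)*R = 6*R**2)
c(t(-5, -4) + 3*Y)**2 = (6*(-5 + 3*5)**2)**2 = (6*(-5 + 15)**2)**2 = (6*10**2)**2 = (6*100)**2 = 600**2 = 360000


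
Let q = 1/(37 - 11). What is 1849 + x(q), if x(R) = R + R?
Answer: 24038/13 ≈ 1849.1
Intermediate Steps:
q = 1/26 ≈ 0.038462
x(R) = 2*R
1849 + x(q) = 1849 + 2*(1/26) = 1849 + 1/13 = 24038/13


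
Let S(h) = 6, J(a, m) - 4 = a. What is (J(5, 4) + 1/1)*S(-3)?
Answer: 60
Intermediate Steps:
J(a, m) = 4 + a
(J(5, 4) + 1/1)*S(-3) = ((4 + 5) + 1/1)*6 = (9 + 1)*6 = 10*6 = 60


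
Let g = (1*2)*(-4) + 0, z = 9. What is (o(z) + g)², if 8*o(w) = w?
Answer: 3025/64 ≈ 47.266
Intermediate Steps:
o(w) = w/8
g = -8 (g = 2*(-4) + 0 = -8 + 0 = -8)
(o(z) + g)² = ((⅛)*9 - 8)² = (9/8 - 8)² = (-55/8)² = 3025/64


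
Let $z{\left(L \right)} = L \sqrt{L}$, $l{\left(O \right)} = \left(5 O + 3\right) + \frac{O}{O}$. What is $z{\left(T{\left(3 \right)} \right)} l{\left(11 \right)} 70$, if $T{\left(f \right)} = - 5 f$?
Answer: $- 61950 i \sqrt{15} \approx - 2.3993 \cdot 10^{5} i$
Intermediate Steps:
$l{\left(O \right)} = 4 + 5 O$ ($l{\left(O \right)} = \left(3 + 5 O\right) + 1 = 4 + 5 O$)
$z{\left(L \right)} = L^{\frac{3}{2}}$
$z{\left(T{\left(3 \right)} \right)} l{\left(11 \right)} 70 = \left(\left(-5\right) 3\right)^{\frac{3}{2}} \left(4 + 5 \cdot 11\right) 70 = \left(-15\right)^{\frac{3}{2}} \left(4 + 55\right) 70 = - 15 i \sqrt{15} \cdot 59 \cdot 70 = - 885 i \sqrt{15} \cdot 70 = - 61950 i \sqrt{15}$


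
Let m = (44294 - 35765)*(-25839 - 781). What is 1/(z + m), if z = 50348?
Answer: -1/226991632 ≈ -4.4055e-9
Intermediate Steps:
m = -227041980 (m = 8529*(-26620) = -227041980)
1/(z + m) = 1/(50348 - 227041980) = 1/(-226991632) = -1/226991632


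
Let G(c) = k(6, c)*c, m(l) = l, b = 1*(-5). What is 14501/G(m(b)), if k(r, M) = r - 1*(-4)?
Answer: -14501/50 ≈ -290.02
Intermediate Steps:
b = -5
k(r, M) = 4 + r (k(r, M) = r + 4 = 4 + r)
G(c) = 10*c (G(c) = (4 + 6)*c = 10*c)
14501/G(m(b)) = 14501/((10*(-5))) = 14501/(-50) = 14501*(-1/50) = -14501/50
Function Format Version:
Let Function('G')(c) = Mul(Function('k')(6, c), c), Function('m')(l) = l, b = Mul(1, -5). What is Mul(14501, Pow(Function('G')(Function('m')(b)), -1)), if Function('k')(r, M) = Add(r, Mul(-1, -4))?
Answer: Rational(-14501, 50) ≈ -290.02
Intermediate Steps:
b = -5
Function('k')(r, M) = Add(4, r) (Function('k')(r, M) = Add(r, 4) = Add(4, r))
Function('G')(c) = Mul(10, c) (Function('G')(c) = Mul(Add(4, 6), c) = Mul(10, c))
Mul(14501, Pow(Function('G')(Function('m')(b)), -1)) = Mul(14501, Pow(Mul(10, -5), -1)) = Mul(14501, Pow(-50, -1)) = Mul(14501, Rational(-1, 50)) = Rational(-14501, 50)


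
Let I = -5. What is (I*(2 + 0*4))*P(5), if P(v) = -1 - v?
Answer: 60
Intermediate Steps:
(I*(2 + 0*4))*P(5) = (-5*(2 + 0*4))*(-1 - 1*5) = (-5*(2 + 0))*(-1 - 5) = -5*2*(-6) = -10*(-6) = 60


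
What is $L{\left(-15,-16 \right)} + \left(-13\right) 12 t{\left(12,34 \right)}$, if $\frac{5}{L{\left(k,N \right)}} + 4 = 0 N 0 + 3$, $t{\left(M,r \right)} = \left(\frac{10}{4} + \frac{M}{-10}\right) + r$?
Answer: $- \frac{27559}{5} \approx -5511.8$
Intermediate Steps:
$t{\left(M,r \right)} = \frac{5}{2} + r - \frac{M}{10}$ ($t{\left(M,r \right)} = \left(10 \cdot \frac{1}{4} + M \left(- \frac{1}{10}\right)\right) + r = \left(\frac{5}{2} - \frac{M}{10}\right) + r = \frac{5}{2} + r - \frac{M}{10}$)
$L{\left(k,N \right)} = -5$ ($L{\left(k,N \right)} = \frac{5}{-4 + \left(0 N 0 + 3\right)} = \frac{5}{-4 + \left(0 \cdot 0 + 3\right)} = \frac{5}{-4 + \left(0 + 3\right)} = \frac{5}{-4 + 3} = \frac{5}{-1} = 5 \left(-1\right) = -5$)
$L{\left(-15,-16 \right)} + \left(-13\right) 12 t{\left(12,34 \right)} = -5 + \left(-13\right) 12 \left(\frac{5}{2} + 34 - \frac{6}{5}\right) = -5 - 156 \left(\frac{5}{2} + 34 - \frac{6}{5}\right) = -5 - \frac{27534}{5} = - \frac{27559}{5}$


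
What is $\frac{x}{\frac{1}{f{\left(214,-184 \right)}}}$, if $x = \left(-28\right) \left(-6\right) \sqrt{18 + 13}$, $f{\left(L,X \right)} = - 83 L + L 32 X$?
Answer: $- 214669392 \sqrt{31} \approx -1.1952 \cdot 10^{9}$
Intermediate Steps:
$f{\left(L,X \right)} = - 83 L + 32 L X$
$x = 168 \sqrt{31} \approx 935.38$
$\frac{x}{\frac{1}{f{\left(214,-184 \right)}}} = \frac{168 \sqrt{31}}{\frac{1}{214 \left(-83 + 32 \left(-184\right)\right)}} = \frac{168 \sqrt{31}}{\frac{1}{214 \left(-83 - 5888\right)}} = \frac{168 \sqrt{31}}{\frac{1}{214 \left(-5971\right)}} = \frac{168 \sqrt{31}}{\frac{1}{-1277794}} = \frac{168 \sqrt{31}}{- \frac{1}{1277794}} = 168 \sqrt{31} \left(-1277794\right) = - 214669392 \sqrt{31}$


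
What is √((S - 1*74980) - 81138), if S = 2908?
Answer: I*√153210 ≈ 391.42*I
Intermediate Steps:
√((S - 1*74980) - 81138) = √((2908 - 1*74980) - 81138) = √((2908 - 74980) - 81138) = √(-72072 - 81138) = √(-153210) = I*√153210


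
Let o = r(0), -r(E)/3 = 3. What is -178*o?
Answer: 1602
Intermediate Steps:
r(E) = -9 (r(E) = -3*3 = -9)
o = -9
-178*o = -178*(-9) = 1602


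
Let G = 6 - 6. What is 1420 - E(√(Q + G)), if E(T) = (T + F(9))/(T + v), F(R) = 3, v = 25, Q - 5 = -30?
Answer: 18458/13 - 11*I/65 ≈ 1419.8 - 0.16923*I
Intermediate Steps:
Q = -25 (Q = 5 - 30 = -25)
G = 0
E(T) = (3 + T)/(25 + T) (E(T) = (T + 3)/(T + 25) = (3 + T)/(25 + T))
1420 - E(√(Q + G)) = 1420 - (3 + √(-25 + 0))/(25 + √(-25 + 0)) = 1420 - (3 + √(-25))/(25 + √(-25)) = 1420 - (3 + 5*I)/(25 + 5*I) = 1420 - (25 - 5*I)/650*(3 + 5*I) = 1420 - (3 + 5*I)*(25 - 5*I)/650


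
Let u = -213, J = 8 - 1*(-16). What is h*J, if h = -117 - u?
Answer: 2304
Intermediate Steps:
J = 24 (J = 8 + 16 = 24)
h = 96 (h = -117 - 1*(-213) = -117 + 213 = 96)
h*J = 96*24 = 2304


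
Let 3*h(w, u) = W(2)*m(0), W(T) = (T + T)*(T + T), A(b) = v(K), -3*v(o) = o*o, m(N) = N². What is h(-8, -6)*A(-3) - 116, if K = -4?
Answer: -116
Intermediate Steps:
v(o) = -o²/3 (v(o) = -o*o/3 = -o²/3)
A(b) = -16/3 (A(b) = -⅓*(-4)² = -⅓*16 = -16/3)
W(T) = 4*T² (W(T) = (2*T)*(2*T) = 4*T²)
h(w, u) = 0 (h(w, u) = ((4*2²)*0²)/3 = ((4*4)*0)/3 = (16*0)/3 = (⅓)*0 = 0)
h(-8, -6)*A(-3) - 116 = 0*(-16/3) - 116 = 0 - 116 = -116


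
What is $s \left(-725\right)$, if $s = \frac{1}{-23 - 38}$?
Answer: $\frac{725}{61} \approx 11.885$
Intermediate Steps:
$s = - \frac{1}{61}$ ($s = \frac{1}{-61} = - \frac{1}{61} \approx -0.016393$)
$s \left(-725\right) = \left(- \frac{1}{61}\right) \left(-725\right) = \frac{725}{61}$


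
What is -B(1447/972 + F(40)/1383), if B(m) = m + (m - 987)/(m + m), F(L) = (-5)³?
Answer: 98555142333413/280759660164 ≈ 351.03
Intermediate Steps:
F(L) = -125
B(m) = m + (-987 + m)/(2*m) (B(m) = m + (-987 + m)/((2*m)) = m + (-987 + m)*(1/(2*m)) = m + (-987 + m)/(2*m))
-B(1447/972 + F(40)/1383) = -(½ + (1447/972 - 125/1383) - 987/(2*(1447/972 - 125/1383))) = -(½ + 626567/448092 - 987/(2*626567/448092)) = -(½ + 626567/448092 - 987/2*448092/626567) = -(½ + 626567/448092 - 221133402/626567) = -1*(-98555142333413/280759660164) = 98555142333413/280759660164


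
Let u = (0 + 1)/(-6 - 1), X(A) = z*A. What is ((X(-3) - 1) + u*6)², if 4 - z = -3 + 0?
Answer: 25600/49 ≈ 522.45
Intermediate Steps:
z = 7 (z = 4 - (-3 + 0) = 4 - 1*(-3) = 4 + 3 = 7)
X(A) = 7*A
u = -⅐ (u = 1/(-7) = 1*(-⅐) = -⅐ ≈ -0.14286)
((X(-3) - 1) + u*6)² = ((7*(-3) - 1) - ⅐*6)² = ((-21 - 1) - 6/7)² = (-22 - 6/7)² = (-160/7)² = 25600/49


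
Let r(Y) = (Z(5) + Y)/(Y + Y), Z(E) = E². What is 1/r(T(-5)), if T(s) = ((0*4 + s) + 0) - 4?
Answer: -9/8 ≈ -1.1250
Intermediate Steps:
T(s) = -4 + s (T(s) = ((0 + s) + 0) - 4 = (s + 0) - 4 = s - 4 = -4 + s)
r(Y) = (25 + Y)/(2*Y) (r(Y) = (5² + Y)/(Y + Y) = (25 + Y)/((2*Y)) = (25 + Y)*(1/(2*Y)) = (25 + Y)/(2*Y))
1/r(T(-5)) = 1/((25 + (-4 - 5))/(2*(-4 - 5))) = 1/((½)*(25 - 9)/(-9)) = 1/((½)*(-⅑)*16) = 1/(-8/9) = -9/8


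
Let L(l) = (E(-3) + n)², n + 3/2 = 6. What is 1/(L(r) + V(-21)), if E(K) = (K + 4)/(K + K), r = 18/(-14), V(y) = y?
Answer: -9/20 ≈ -0.45000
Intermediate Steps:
n = 9/2 (n = -3/2 + 6 = 9/2 ≈ 4.5000)
r = -9/7 (r = 18*(-1/14) = -9/7 ≈ -1.2857)
E(K) = (4 + K)/(2*K) (E(K) = (4 + K)/((2*K)) = (4 + K)*(1/(2*K)) = (4 + K)/(2*K))
L(l) = 169/9 (L(l) = ((½)*(4 - 3)/(-3) + 9/2)² = ((½)*(-⅓)*1 + 9/2)² = (-⅙ + 9/2)² = (13/3)² = 169/9)
1/(L(r) + V(-21)) = 1/(169/9 - 21) = 1/(-20/9) = -9/20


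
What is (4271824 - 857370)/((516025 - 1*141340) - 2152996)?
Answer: -3414454/1778311 ≈ -1.9201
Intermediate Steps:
(4271824 - 857370)/((516025 - 1*141340) - 2152996) = 3414454/((516025 - 141340) - 2152996) = 3414454/(374685 - 2152996) = 3414454/(-1778311) = 3414454*(-1/1778311) = -3414454/1778311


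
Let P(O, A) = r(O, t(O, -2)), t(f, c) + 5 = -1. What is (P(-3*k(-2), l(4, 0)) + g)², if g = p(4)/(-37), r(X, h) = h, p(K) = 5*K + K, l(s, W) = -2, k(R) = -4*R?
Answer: 60516/1369 ≈ 44.205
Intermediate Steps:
t(f, c) = -6 (t(f, c) = -5 - 1 = -6)
p(K) = 6*K
P(O, A) = -6
g = -24/37 (g = (6*4)/(-37) = 24*(-1/37) = -24/37 ≈ -0.64865)
(P(-3*k(-2), l(4, 0)) + g)² = (-6 - 24/37)² = (-246/37)² = 60516/1369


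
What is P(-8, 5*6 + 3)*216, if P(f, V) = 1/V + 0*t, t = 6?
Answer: 72/11 ≈ 6.5455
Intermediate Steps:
P(f, V) = 1/V (P(f, V) = 1/V + 0*6 = 1/V + 0 = 1/V)
P(-8, 5*6 + 3)*216 = 216/(5*6 + 3) = 216/(30 + 3) = 216/33 = (1/33)*216 = 72/11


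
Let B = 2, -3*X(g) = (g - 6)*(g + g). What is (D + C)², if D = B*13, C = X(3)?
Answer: 1024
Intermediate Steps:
X(g) = -2*g*(-6 + g)/3 (X(g) = -(g - 6)*(g + g)/3 = -(-6 + g)*2*g/3 = -2*g*(-6 + g)/3)
C = 6 (C = (⅔)*3*(6 - 1*3) = (⅔)*3*(6 - 3) = (⅔)*3*3 = 6)
D = 26 (D = 2*13 = 26)
(D + C)² = (26 + 6)² = 32² = 1024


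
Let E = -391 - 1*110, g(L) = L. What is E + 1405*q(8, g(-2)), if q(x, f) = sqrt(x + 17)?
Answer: 6524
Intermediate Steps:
E = -501 (E = -391 - 110 = -501)
q(x, f) = sqrt(17 + x)
E + 1405*q(8, g(-2)) = -501 + 1405*sqrt(17 + 8) = -501 + 1405*sqrt(25) = -501 + 1405*5 = -501 + 7025 = 6524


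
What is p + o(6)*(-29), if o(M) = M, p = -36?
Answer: -210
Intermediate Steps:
p + o(6)*(-29) = -36 + 6*(-29) = -36 - 174 = -210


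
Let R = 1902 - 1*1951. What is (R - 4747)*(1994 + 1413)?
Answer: -16339972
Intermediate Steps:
R = -49 (R = 1902 - 1951 = -49)
(R - 4747)*(1994 + 1413) = (-49 - 4747)*(1994 + 1413) = -4796*3407 = -16339972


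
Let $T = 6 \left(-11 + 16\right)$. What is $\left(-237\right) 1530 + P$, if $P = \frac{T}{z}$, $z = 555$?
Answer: $- \frac{13416568}{37} \approx -3.6261 \cdot 10^{5}$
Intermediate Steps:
$T = 30$ ($T = 6 \cdot 5 = 30$)
$P = \frac{2}{37}$ ($P = \frac{30}{555} = 30 \cdot \frac{1}{555} = \frac{2}{37} \approx 0.054054$)
$\left(-237\right) 1530 + P = \left(-237\right) 1530 + \frac{2}{37} = -362610 + \frac{2}{37} = - \frac{13416568}{37}$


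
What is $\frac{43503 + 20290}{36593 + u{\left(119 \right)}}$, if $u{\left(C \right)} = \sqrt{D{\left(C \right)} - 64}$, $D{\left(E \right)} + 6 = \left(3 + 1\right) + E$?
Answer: $\frac{2334377249}{1339047596} - \frac{63793 \sqrt{53}}{1339047596} \approx 1.743$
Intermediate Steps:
$D{\left(E \right)} = -2 + E$ ($D{\left(E \right)} = -6 + \left(\left(3 + 1\right) + E\right) = -6 + \left(4 + E\right) = -2 + E$)
$u{\left(C \right)} = \sqrt{-66 + C}$ ($u{\left(C \right)} = \sqrt{\left(-2 + C\right) - 64} = \sqrt{-66 + C}$)
$\frac{43503 + 20290}{36593 + u{\left(119 \right)}} = \frac{43503 + 20290}{36593 + \sqrt{-66 + 119}} = \frac{63793}{36593 + \sqrt{53}}$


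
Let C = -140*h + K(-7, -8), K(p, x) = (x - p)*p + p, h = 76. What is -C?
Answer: 10640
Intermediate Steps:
K(p, x) = p + p*(x - p) (K(p, x) = p*(x - p) + p = p + p*(x - p))
C = -10640 (C = -140*76 - 7*(1 - 8 - 1*(-7)) = -10640 - 7*(1 - 8 + 7) = -10640 - 7*0 = -10640 + 0 = -10640)
-C = -1*(-10640) = 10640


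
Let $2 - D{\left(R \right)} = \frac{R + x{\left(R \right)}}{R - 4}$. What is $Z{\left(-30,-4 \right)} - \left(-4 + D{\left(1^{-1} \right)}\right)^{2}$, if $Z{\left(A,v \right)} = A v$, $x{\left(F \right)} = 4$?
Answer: $\frac{1079}{9} \approx 119.89$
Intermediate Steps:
$D{\left(R \right)} = 2 - \frac{4 + R}{-4 + R}$ ($D{\left(R \right)} = 2 - \frac{R + 4}{R - 4} = 2 - \frac{4 + R}{-4 + R}$)
$Z{\left(-30,-4 \right)} - \left(-4 + D{\left(1^{-1} \right)}\right)^{2} = \left(-30\right) \left(-4\right) - \left(-4 + \frac{-12 + 1^{-1}}{-4 + 1^{-1}}\right)^{2} = 120 - \left(-4 + \frac{-12 + 1}{-4 + 1}\right)^{2} = 120 - \left(-4 + \frac{1}{-3} \left(-11\right)\right)^{2} = 120 - \left(-4 - - \frac{11}{3}\right)^{2} = 120 - \left(-4 + \frac{11}{3}\right)^{2} = 120 - \left(- \frac{1}{3}\right)^{2} = 120 - \frac{1}{9} = \frac{1079}{9}$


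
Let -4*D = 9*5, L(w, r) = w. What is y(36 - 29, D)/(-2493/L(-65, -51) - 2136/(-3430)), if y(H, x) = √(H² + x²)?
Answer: 1181635/3475932 ≈ 0.33995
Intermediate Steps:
D = -45/4 (D = -9*5/4 = -¼*45 = -45/4 ≈ -11.250)
y(36 - 29, D)/(-2493/L(-65, -51) - 2136/(-3430)) = √((36 - 29)² + (-45/4)²)/(-2493/(-65) - 2136/(-3430)) = √(7² + 2025/16)/(-2493*(-1/65) - 2136*(-1/3430)) = √(49 + 2025/16)/(2493/65 + 1068/1715) = √(2809/16)/(868983/22295) = (53/4)*(22295/868983) = 1181635/3475932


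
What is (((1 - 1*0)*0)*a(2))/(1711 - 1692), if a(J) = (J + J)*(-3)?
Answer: 0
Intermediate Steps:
a(J) = -6*J (a(J) = (2*J)*(-3) = -6*J)
(((1 - 1*0)*0)*a(2))/(1711 - 1692) = (((1 - 1*0)*0)*(-6*2))/(1711 - 1692) = (((1 + 0)*0)*(-12))/19 = ((1*0)*(-12))*(1/19) = (0*(-12))*(1/19) = 0*(1/19) = 0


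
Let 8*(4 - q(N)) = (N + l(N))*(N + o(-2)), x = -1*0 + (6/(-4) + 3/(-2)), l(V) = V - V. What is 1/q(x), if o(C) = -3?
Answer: 4/7 ≈ 0.57143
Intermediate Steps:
l(V) = 0
x = -3 (x = 0 + (6*(-1/4) + 3*(-1/2)) = 0 + (-3/2 - 3/2) = 0 - 3 = -3)
q(N) = 4 - N*(-3 + N)/8 (q(N) = 4 - (N + 0)*(N - 3)/8 = 4 - N*(-3 + N)/8)
1/q(x) = 1/(4 - 1/8*(-3)**2 + (3/8)*(-3)) = 1/(4 - 1/8*9 - 9/8) = 1/(4 - 9/8 - 9/8) = 1/(7/4) = 4/7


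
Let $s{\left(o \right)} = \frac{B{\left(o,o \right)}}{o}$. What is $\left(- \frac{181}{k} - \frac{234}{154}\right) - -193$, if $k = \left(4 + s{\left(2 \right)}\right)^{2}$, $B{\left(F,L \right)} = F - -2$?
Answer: $\frac{516847}{2772} \approx 186.45$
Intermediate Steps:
$B{\left(F,L \right)} = 2 + F$ ($B{\left(F,L \right)} = F + 2 = 2 + F$)
$s{\left(o \right)} = \frac{2 + o}{o}$
$k = 36$ ($k = \left(4 + \frac{2 + 2}{2}\right)^{2} = \left(4 + \frac{1}{2} \cdot 4\right)^{2} = \left(4 + 2\right)^{2} = 6^{2} = 36$)
$\left(- \frac{181}{k} - \frac{234}{154}\right) - -193 = \left(- \frac{181}{36} - \frac{234}{154}\right) - -193 = \left(\left(-181\right) \frac{1}{36} - \frac{117}{77}\right) + 193 = \left(- \frac{181}{36} - \frac{117}{77}\right) + 193 = - \frac{18149}{2772} + 193 = \frac{516847}{2772}$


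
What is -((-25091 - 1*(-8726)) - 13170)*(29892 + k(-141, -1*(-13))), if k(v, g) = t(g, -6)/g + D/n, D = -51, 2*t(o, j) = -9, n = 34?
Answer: 11476474020/13 ≈ 8.8281e+8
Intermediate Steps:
t(o, j) = -9/2 (t(o, j) = (½)*(-9) = -9/2)
k(v, g) = -3/2 - 9/(2*g) (k(v, g) = -9/(2*g) - 51/34 = -9/(2*g) - 51*1/34 = -9/(2*g) - 3/2 = -3/2 - 9/(2*g))
-((-25091 - 1*(-8726)) - 13170)*(29892 + k(-141, -1*(-13))) = -((-25091 - 1*(-8726)) - 13170)*(29892 + 3*(-3 - (-1)*(-13))/(2*((-1*(-13))))) = -((-25091 + 8726) - 13170)*(29892 + (3/2)*(-3 - 1*13)/13) = -(-16365 - 13170)*(29892 + (3/2)*(1/13)*(-3 - 13)) = -(-29535)*(29892 + (3/2)*(1/13)*(-16)) = -(-29535)*(29892 - 24/13) = -(-29535)*388572/13 = -1*(-11476474020/13) = 11476474020/13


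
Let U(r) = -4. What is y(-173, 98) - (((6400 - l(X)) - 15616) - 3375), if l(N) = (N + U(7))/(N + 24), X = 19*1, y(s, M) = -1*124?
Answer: 536096/43 ≈ 12467.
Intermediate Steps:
y(s, M) = -124
X = 19
l(N) = (-4 + N)/(24 + N) (l(N) = (N - 4)/(N + 24) = (-4 + N)/(24 + N))
y(-173, 98) - (((6400 - l(X)) - 15616) - 3375) = -124 - (((6400 - (-4 + 19)/(24 + 19)) - 15616) - 3375) = -124 - (((6400 - 15/43) - 15616) - 3375) = -124 - ((275185/43 - 15616) - 3375) = -124 - (-396303/43 - 3375) = -124 - 1*(-541428/43) = -124 + 541428/43 = 536096/43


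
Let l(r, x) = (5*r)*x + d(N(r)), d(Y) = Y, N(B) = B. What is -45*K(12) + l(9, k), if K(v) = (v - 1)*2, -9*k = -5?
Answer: -956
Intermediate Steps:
k = 5/9 (k = -⅑*(-5) = 5/9 ≈ 0.55556)
l(r, x) = r + 5*r*x (l(r, x) = (5*r)*x + r = 5*r*x + r = r + 5*r*x)
K(v) = -2 + 2*v (K(v) = (-1 + v)*2 = -2 + 2*v)
-45*K(12) + l(9, k) = -45*(-2 + 2*12) + 9*(1 + 5*(5/9)) = -45*(-2 + 24) + 9*(1 + 25/9) = -45*22 + 9*(34/9) = -990 + 34 = -956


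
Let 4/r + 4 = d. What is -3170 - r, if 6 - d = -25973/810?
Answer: -87473050/27593 ≈ -3170.1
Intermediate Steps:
d = 30833/810 (d = 6 - (-25973)/810 = 6 - 1*(-25973/810) = 6 + 25973/810 = 30833/810 ≈ 38.065)
r = 3240/27593 (r = 4/(-4 + 30833/810) = 4/(27593/810) = 4*(810/27593) = 3240/27593 ≈ 0.11742)
-3170 - r = -3170 - 1*3240/27593 = -3170 - 3240/27593 = -87473050/27593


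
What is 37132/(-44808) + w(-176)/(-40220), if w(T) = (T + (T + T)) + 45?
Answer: -183975847/225272220 ≈ -0.81668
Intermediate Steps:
w(T) = 45 + 3*T (w(T) = (T + 2*T) + 45 = 3*T + 45 = 45 + 3*T)
37132/(-44808) + w(-176)/(-40220) = 37132/(-44808) + (45 + 3*(-176))/(-40220) = 37132*(-1/44808) + (45 - 528)*(-1/40220) = -9283/11202 - 483*(-1/40220) = -9283/11202 + 483/40220 = -183975847/225272220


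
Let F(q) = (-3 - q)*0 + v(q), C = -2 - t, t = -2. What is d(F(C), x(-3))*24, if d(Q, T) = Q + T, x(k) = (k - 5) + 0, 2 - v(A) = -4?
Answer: -48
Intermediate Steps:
v(A) = 6 (v(A) = 2 - 1*(-4) = 2 + 4 = 6)
x(k) = -5 + k (x(k) = (-5 + k) + 0 = -5 + k)
C = 0 (C = -2 - 1*(-2) = -2 + 2 = 0)
F(q) = 6 (F(q) = (-3 - q)*0 + 6 = 0 + 6 = 6)
d(F(C), x(-3))*24 = (6 + (-5 - 3))*24 = (6 - 8)*24 = -2*24 = -48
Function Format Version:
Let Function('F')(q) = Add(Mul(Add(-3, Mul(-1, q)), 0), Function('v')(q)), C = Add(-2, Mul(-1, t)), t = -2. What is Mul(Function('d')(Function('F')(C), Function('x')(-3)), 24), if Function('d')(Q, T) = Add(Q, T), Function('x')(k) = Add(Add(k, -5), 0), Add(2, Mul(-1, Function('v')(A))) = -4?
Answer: -48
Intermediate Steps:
Function('v')(A) = 6 (Function('v')(A) = Add(2, Mul(-1, -4)) = Add(2, 4) = 6)
Function('x')(k) = Add(-5, k) (Function('x')(k) = Add(Add(-5, k), 0) = Add(-5, k))
C = 0 (C = Add(-2, Mul(-1, -2)) = Add(-2, 2) = 0)
Function('F')(q) = 6 (Function('F')(q) = Add(Mul(Add(-3, Mul(-1, q)), 0), 6) = Add(0, 6) = 6)
Mul(Function('d')(Function('F')(C), Function('x')(-3)), 24) = Mul(Add(6, Add(-5, -3)), 24) = Mul(Add(6, -8), 24) = Mul(-2, 24) = -48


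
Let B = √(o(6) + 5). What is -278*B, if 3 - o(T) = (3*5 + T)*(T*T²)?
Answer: -1112*I*√283 ≈ -18707.0*I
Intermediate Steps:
o(T) = 3 - T³*(15 + T) (o(T) = 3 - (3*5 + T)*T*T² = 3 - (15 + T)*T³ = 3 - T³*(15 + T))
B = 4*I*√283 (B = √((3 - 1*6⁴ - 15*6³) + 5) = √((3 - 1*1296 - 15*216) + 5) = √((3 - 1296 - 3240) + 5) = √(-4533 + 5) = √(-4528) = 4*I*√283 ≈ 67.29*I)
-278*B = -1112*I*√283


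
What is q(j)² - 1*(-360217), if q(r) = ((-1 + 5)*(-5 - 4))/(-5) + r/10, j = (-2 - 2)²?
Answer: 9007361/25 ≈ 3.6029e+5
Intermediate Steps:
j = 16 (j = (-4)² = 16)
q(r) = 36/5 + r/10 (q(r) = (4*(-9))*(-⅕) + r*(⅒) = -36*(-⅕) + r/10 = 36/5 + r/10)
q(j)² - 1*(-360217) = (36/5 + (⅒)*16)² - 1*(-360217) = (36/5 + 8/5)² + 360217 = (44/5)² + 360217 = 1936/25 + 360217 = 9007361/25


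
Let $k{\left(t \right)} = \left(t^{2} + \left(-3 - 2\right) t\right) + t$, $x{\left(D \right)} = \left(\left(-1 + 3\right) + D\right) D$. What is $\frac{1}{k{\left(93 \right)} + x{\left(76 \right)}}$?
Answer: $\frac{1}{14205} \approx 7.0398 \cdot 10^{-5}$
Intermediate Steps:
$x{\left(D \right)} = D \left(2 + D\right)$ ($x{\left(D \right)} = \left(2 + D\right) D = D \left(2 + D\right)$)
$k{\left(t \right)} = t^{2} - 4 t$ ($k{\left(t \right)} = \left(t^{2} + \left(-3 - 2\right) t\right) + t = \left(t^{2} - 5 t\right) + t = t^{2} - 4 t$)
$\frac{1}{k{\left(93 \right)} + x{\left(76 \right)}} = \frac{1}{93 \left(-4 + 93\right) + 76 \left(2 + 76\right)} = \frac{1}{93 \cdot 89 + 76 \cdot 78} = \frac{1}{8277 + 5928} = \frac{1}{14205}$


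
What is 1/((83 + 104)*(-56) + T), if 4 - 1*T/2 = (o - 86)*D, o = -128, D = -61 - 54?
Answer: -1/59684 ≈ -1.6755e-5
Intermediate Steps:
D = -115
T = -49212 (T = 8 - 2*(-128 - 86)*(-115) = 8 - (-428)*(-115) = 8 - 2*24610 = 8 - 49220 = -49212)
1/((83 + 104)*(-56) + T) = 1/((83 + 104)*(-56) - 49212) = 1/(187*(-56) - 49212) = 1/(-10472 - 49212) = 1/(-59684) = -1/59684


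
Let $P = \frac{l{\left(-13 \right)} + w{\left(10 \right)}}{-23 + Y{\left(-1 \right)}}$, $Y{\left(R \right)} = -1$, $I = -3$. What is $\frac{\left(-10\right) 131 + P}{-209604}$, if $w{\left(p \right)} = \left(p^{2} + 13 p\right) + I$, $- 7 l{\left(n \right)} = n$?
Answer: $\frac{36947}{5868912} \approx 0.0062954$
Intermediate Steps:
$l{\left(n \right)} = - \frac{n}{7}$
$w{\left(p \right)} = -3 + p^{2} + 13 p$ ($w{\left(p \right)} = \left(p^{2} + 13 p\right) - 3 = -3 + p^{2} + 13 p$)
$P = - \frac{267}{28}$ ($P = \frac{\left(- \frac{1}{7}\right) \left(-13\right) + \left(-3 + 10^{2} + 13 \cdot 10\right)}{-23 - 1} = \frac{\frac{13}{7} + \left(-3 + 100 + 130\right)}{-24} = \left(\frac{13}{7} + 227\right) \left(- \frac{1}{24}\right) = \frac{1602}{7} \left(- \frac{1}{24}\right) = - \frac{267}{28} \approx -9.5357$)
$\frac{\left(-10\right) 131 + P}{-209604} = \frac{\left(-10\right) 131 - \frac{267}{28}}{-209604} = \left(-1310 - \frac{267}{28}\right) \left(- \frac{1}{209604}\right) = \left(- \frac{36947}{28}\right) \left(- \frac{1}{209604}\right) = \frac{36947}{5868912}$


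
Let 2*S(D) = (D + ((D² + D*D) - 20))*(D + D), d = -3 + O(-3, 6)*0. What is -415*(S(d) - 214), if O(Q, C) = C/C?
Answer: 82585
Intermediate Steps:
O(Q, C) = 1
d = -3 (d = -3 + 1*0 = -3 + 0 = -3)
S(D) = D*(-20 + D + 2*D²) (S(D) = ((D + ((D² + D*D) - 20))*(D + D))/2 = ((D + ((D² + D²) - 20))*(2*D))/2 = ((D + (2*D² - 20))*(2*D))/2 = ((D + (-20 + 2*D²))*(2*D))/2 = ((-20 + D + 2*D²)*(2*D))/2 = (2*D*(-20 + D + 2*D²))/2 = D*(-20 + D + 2*D²))
-415*(S(d) - 214) = -415*(-3*(-20 - 3 + 2*(-3)²) - 214) = -415*(-3*(-20 - 3 + 2*9) - 214) = -415*(-3*(-20 - 3 + 18) - 214) = -415*(-3*(-5) - 214) = -415*(15 - 214) = -415*(-199) = 82585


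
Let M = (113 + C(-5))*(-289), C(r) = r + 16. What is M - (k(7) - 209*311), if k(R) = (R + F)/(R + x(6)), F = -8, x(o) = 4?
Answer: 320794/11 ≈ 29163.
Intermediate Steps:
C(r) = 16 + r
k(R) = (-8 + R)/(4 + R) (k(R) = (R - 8)/(R + 4) = (-8 + R)/(4 + R))
M = -35836 (M = (113 + (16 - 5))*(-289) = (113 + 11)*(-289) = 124*(-289) = -35836)
M - (k(7) - 209*311) = -35836 - ((-8 + 7)/(4 + 7) - 209*311) = -35836 - (-1/11 - 64999) = -35836 - 1*(-714990/11) = -35836 + 714990/11 = 320794/11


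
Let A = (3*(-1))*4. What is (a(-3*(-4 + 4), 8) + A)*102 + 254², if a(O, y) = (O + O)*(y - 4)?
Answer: 63292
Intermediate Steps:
a(O, y) = 2*O*(-4 + y) (a(O, y) = (2*O)*(-4 + y) = 2*O*(-4 + y))
A = -12 (A = -3*4 = -12)
(a(-3*(-4 + 4), 8) + A)*102 + 254² = (2*(-3*(-4 + 4))*(-4 + 8) - 12)*102 + 254² = (2*(-3*0)*4 - 12)*102 + 64516 = (2*0*4 - 12)*102 + 64516 = (0 - 12)*102 + 64516 = -12*102 + 64516 = -1224 + 64516 = 63292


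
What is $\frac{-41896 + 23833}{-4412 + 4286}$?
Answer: $\frac{2007}{14} \approx 143.36$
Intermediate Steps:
$\frac{-41896 + 23833}{-4412 + 4286} = - \frac{18063}{-126} = \left(-18063\right) \left(- \frac{1}{126}\right) = \frac{2007}{14}$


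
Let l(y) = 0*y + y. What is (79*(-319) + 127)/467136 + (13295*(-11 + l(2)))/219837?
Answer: -1137173167/1901736608 ≈ -0.59797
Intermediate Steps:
l(y) = y (l(y) = 0 + y = y)
(79*(-319) + 127)/467136 + (13295*(-11 + l(2)))/219837 = (79*(-319) + 127)/467136 + (13295*(-11 + 2))/219837 = (-25201 + 127)*(1/467136) + (13295*(-9))*(1/219837) = -25074*1/467136 - 119655*1/219837 = -1393/25952 - 39885/73279 = -1137173167/1901736608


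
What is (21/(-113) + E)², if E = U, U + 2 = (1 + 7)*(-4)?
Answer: 14922769/12769 ≈ 1168.7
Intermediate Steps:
U = -34 (U = -2 + (1 + 7)*(-4) = -2 + 8*(-4) = -2 - 32 = -34)
E = -34
(21/(-113) + E)² = (21/(-113) - 34)² = (21*(-1/113) - 34)² = (-21/113 - 34)² = (-3863/113)² = 14922769/12769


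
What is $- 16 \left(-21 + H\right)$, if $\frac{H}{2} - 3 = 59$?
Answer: $-1648$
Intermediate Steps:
$H = 124$ ($H = 6 + 2 \cdot 59 = 6 + 118 = 124$)
$- 16 \left(-21 + H\right) = - 16 \left(-21 + 124\right) = \left(-16\right) 103 = -1648$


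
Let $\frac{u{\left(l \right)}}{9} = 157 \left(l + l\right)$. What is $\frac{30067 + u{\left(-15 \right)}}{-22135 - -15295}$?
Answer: $\frac{12323}{6840} \approx 1.8016$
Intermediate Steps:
$u{\left(l \right)} = 2826 l$ ($u{\left(l \right)} = 9 \cdot 157 \left(l + l\right) = 9 \cdot 157 \cdot 2 l = 9 \cdot 314 l = 2826 l$)
$\frac{30067 + u{\left(-15 \right)}}{-22135 - -15295} = \frac{30067 + 2826 \left(-15\right)}{-22135 - -15295} = \frac{30067 - 42390}{-22135 + \left(-9495 + 24790\right)} = - \frac{12323}{-22135 + 15295} = - \frac{12323}{-6840} = \left(-12323\right) \left(- \frac{1}{6840}\right) = \frac{12323}{6840}$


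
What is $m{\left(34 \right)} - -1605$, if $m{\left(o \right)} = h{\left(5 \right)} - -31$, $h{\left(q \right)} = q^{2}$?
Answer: $1661$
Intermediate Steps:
$m{\left(o \right)} = 56$ ($m{\left(o \right)} = 5^{2} - -31 = 25 + 31 = 56$)
$m{\left(34 \right)} - -1605 = 56 - -1605 = 56 + 1605 = 1661$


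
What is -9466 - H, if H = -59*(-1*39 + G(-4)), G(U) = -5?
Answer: -12062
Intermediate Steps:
H = 2596 (H = -59*(-1*39 - 5) = -59*(-39 - 5) = -59*(-44) = 2596)
-9466 - H = -9466 - 1*2596 = -9466 - 2596 = -12062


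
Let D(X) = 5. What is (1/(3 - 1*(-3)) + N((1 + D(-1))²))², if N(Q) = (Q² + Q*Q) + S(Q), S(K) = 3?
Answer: 242456041/36 ≈ 6.7349e+6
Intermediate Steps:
N(Q) = 3 + 2*Q² (N(Q) = (Q² + Q*Q) + 3 = (Q² + Q²) + 3 = 2*Q² + 3 = 3 + 2*Q²)
(1/(3 - 1*(-3)) + N((1 + D(-1))²))² = (1/(3 - 1*(-3)) + (3 + 2*((1 + 5)²)²))² = (1/(3 + 3) + (3 + 2*(6²)²))² = (1/6 + (3 + 2*36²))² = (⅙ + (3 + 2*1296))² = (⅙ + (3 + 2592))² = (⅙ + 2595)² = (15571/6)² = 242456041/36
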